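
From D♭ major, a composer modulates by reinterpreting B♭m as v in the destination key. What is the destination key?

E♭ minor

The numeral v denotes a minor triad on scale degree 5. With B♭ on degree 5, the tonic of the new key is E♭.
Degree 5 carries a minor triad in natural-minor keys, so the destination is E♭ minor.
Check: the diatonic triads of E♭ minor (natural minor) are E♭m (i), Fdim (ii°), G♭ (III), A♭m (iv), B♭m (v), C♭ (VI), D♭ (VII) — B♭m is indeed v.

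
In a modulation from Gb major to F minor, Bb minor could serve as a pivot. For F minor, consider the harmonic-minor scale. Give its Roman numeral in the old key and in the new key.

iii in Gb major; iv in F minor

The scale of Gb major is Gb Ab Bb Cb Db Eb F; Bb is degree 3, and the triad built there (Bb-Db-F) is minor, so it is iii.
The scale of F minor (harmonic minor) is F G Ab Bb C Db E; Bb is degree 4, and the triad built there (Bb-Db-F) is minor, so it is iv.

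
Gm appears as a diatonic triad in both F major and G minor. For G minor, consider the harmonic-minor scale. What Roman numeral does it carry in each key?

The scale of F major is F G A Bb C D E; G is degree 2, and the triad built there (G-Bb-D) is minor, so it is ii.
The scale of G minor (harmonic minor) is G A Bb C D Eb F#; G is degree 1, and the triad built there (G-Bb-D) is minor, so it is i.

ii in F major; i in G minor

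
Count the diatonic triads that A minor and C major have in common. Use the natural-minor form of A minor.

7

Diatonic triads of A minor (natural minor): Am (i), Bdim (ii°), C (III), Dm (iv), Em (v), F (VI), G (VII).
Diatonic triads of C major: C (I), Dm (ii), Em (iii), F (IV), G (V), Am (vi), Bdim (vii°).
Matching root and quality in both lists: Am, Bdim, C, Dm, Em, F, G.
That gives 7 common triads.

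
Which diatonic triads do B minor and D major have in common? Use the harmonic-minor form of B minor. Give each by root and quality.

Triads in B minor (harmonic minor): Bm (i), C♯dim (ii°), Daug (III+), Em (iv), F♯ (V), G (VI), A♯dim (vii°).
Triads in D major: D (I), Em (ii), F♯m (iii), G (IV), A (V), Bm (vi), C♯dim (vii°).
Shared triads with their functions: Bm (i in B minor, vi in D major); C♯dim (ii° in B minor, vii° in D major); Em (iv in B minor, ii in D major); G (VI in B minor, IV in D major).

Bm, C♯dim, Em, G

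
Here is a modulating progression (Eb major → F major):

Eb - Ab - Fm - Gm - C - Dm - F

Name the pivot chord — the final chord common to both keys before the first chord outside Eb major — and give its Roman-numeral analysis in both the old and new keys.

Gm — iii in Eb major, ii in F major

Chords diatonic to Eb major: Eb, Fm, Gm, Ab, Bb, Cm, Ddim.
Reading the progression, the first chord not in that set is C, so the modulation leaves Eb major there.
The chord immediately before C is Gm, which is diatonic to both keys: iii in Eb major and ii in F major.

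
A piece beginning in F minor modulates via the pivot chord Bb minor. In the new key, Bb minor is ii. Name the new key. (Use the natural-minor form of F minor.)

Ab major

The numeral ii denotes a minor triad on scale degree 2. With Bb on degree 2, the tonic of the new key is Ab.
Degree 2 carries a minor triad in major keys, so the destination is Ab major.
Check: the diatonic triads of Ab major are Ab (I), Bbm (ii), Cm (iii), Db (IV), Eb (V), Fm (vi), Gdim (vii°) — Bb minor is indeed ii.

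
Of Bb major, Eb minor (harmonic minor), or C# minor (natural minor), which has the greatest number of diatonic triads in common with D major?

C# minor

Triads of D major: D (I), Em (ii), F#m (iii), G (IV), A (V), Bm (vi), C#dim (vii°).
Bb major shares 0: none.
Eb minor (harmonic minor) shares 0: none.
C# minor (natural minor) shares 2: F#m, A.
The most common triads (2) are shared with C# minor.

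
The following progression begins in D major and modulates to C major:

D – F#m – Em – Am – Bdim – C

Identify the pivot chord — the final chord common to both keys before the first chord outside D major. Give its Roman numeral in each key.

Em — ii in D major, iii in C major

Chords diatonic to D major: D, Em, F#m, G, A, Bm, C#dim.
Reading the progression, the first chord not in that set is Am, so the modulation leaves D major there.
The chord immediately before Am is Em, which is diatonic to both keys: ii in D major and iii in C major.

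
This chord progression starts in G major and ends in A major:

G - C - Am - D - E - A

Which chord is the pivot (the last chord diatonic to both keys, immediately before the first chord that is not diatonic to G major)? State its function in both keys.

Chords diatonic to G major: G, Am, Bm, C, D, Em, F#dim.
Reading the progression, the first chord not in that set is E, so the modulation leaves G major there.
The chord immediately before E is D, which is diatonic to both keys: V in G major and IV in A major.

D — V in G major, IV in A major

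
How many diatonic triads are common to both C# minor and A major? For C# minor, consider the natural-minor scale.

Diatonic triads of C# minor (natural minor): C# minor (i), D# diminished (ii°), E major (III), F# minor (iv), G# minor (v), A major (VI), B major (VII).
Diatonic triads of A major: A major (I), B minor (ii), C# minor (iii), D major (IV), E major (V), F# minor (vi), G# diminished (vii°).
Matching root and quality in both lists: C# minor, E major, F# minor, A major.
That gives 4 common triads.

4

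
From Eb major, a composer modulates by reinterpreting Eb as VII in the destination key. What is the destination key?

The numeral VII denotes a major triad on scale degree 7. With Eb on degree 7, the tonic of the new key is F.
Degree 7 carries a major triad in natural-minor keys, so the destination is F minor.
Check: the diatonic triads of F minor (natural minor) are Fm (i), Gdim (ii°), Ab (III), Bbm (iv), Cm (v), Db (VI), Eb (VII) — Eb is indeed VII.

F minor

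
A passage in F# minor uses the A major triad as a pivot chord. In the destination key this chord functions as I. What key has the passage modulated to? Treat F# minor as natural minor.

The numeral I denotes a major triad on scale degree 1. With A on degree 1, the tonic of the new key is A.
Degree 1 carries a major triad in major keys, so the destination is A major.
Check: the diatonic triads of A major are A (I), Bm (ii), C#m (iii), D (IV), E (V), F#m (vi), G#dim (vii°) — A major is indeed I.

A major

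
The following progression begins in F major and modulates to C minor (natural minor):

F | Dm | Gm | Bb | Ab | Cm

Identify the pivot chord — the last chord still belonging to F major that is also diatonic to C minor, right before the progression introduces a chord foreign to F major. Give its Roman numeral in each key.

Bb — IV in F major, VII in C minor

Chords diatonic to F major: F, Gm, Am, Bb, C, Dm, Edim.
Reading the progression, the first chord not in that set is Ab, so the modulation leaves F major there.
The chord immediately before Ab is Bb, which is diatonic to both keys: IV in F major and VII in C minor.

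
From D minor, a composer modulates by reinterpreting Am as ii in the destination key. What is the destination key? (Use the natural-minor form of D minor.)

G major

The numeral ii denotes a minor triad on scale degree 2. With A on degree 2, the tonic of the new key is G.
Degree 2 carries a minor triad in major keys, so the destination is G major.
Check: the diatonic triads of G major are G (I), Am (ii), Bm (iii), C (IV), D (V), Em (vi), F#dim (vii°) — Am is indeed ii.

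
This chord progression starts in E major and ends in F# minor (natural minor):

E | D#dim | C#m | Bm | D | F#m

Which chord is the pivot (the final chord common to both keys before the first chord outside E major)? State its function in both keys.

Chords diatonic to E major: E, F#m, G#m, A, B, C#m, D#dim.
Reading the progression, the first chord not in that set is Bm, so the modulation leaves E major there.
The chord immediately before Bm is C#m, which is diatonic to both keys: vi in E major and v in F# minor.

C#m — vi in E major, v in F# minor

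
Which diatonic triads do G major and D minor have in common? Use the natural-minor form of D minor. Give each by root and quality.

Am, C

Triads in G major: G (I), Am (ii), Bm (iii), C (IV), D (V), Em (vi), F♯dim (vii°).
Triads in D minor (natural minor): Dm (i), Edim (ii°), F (III), Gm (iv), Am (v), B♭ (VI), C (VII).
Shared triads with their functions: Am (ii in G major, v in D minor); C (IV in G major, VII in D minor).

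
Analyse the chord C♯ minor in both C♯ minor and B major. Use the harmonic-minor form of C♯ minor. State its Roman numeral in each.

The scale of C♯ minor (harmonic minor) is C♯ D♯ E F♯ G♯ A B♯; C♯ is degree 1, and the triad built there (C♯-E-G♯) is minor, so it is i.
The scale of B major is B C♯ D♯ E F♯ G♯ A♯; C♯ is degree 2, and the triad built there (C♯-E-G♯) is minor, so it is ii.

i in C♯ minor; ii in B major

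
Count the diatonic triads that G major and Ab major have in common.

Diatonic triads of G major: G (I), Am (ii), Bm (iii), C (IV), D (V), Em (vi), F#dim (vii°).
Diatonic triads of Ab major: Ab (I), Bbm (ii), Cm (iii), Db (IV), Eb (V), Fm (vi), Gdim (vii°).
No triad has the same root and quality in both keys.

0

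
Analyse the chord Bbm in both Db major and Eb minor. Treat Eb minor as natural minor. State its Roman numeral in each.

The scale of Db major is Db Eb F Gb Ab Bb C; Bb is degree 6, and the triad built there (Bb-Db-F) is minor, so it is vi.
The scale of Eb minor (natural minor) is Eb F Gb Ab Bb Cb Db; Bb is degree 5, and the triad built there (Bb-Db-F) is minor, so it is v.

vi in Db major; v in Eb minor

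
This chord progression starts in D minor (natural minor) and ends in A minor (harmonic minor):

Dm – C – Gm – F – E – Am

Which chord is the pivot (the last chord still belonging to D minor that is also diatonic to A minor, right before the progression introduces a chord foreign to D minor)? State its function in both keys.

F — III in D minor, VI in A minor

Chords diatonic to D minor: Dm, Edim, F, Gm, Am, Bb, C.
Reading the progression, the first chord not in that set is E, so the modulation leaves D minor there.
The chord immediately before E is F, which is diatonic to both keys: III in D minor and VI in A minor.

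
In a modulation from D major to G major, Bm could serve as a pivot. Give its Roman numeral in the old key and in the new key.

The scale of D major is D E F# G A B C#; B is degree 6, and the triad built there (B-D-F#) is minor, so it is vi.
The scale of G major is G A B C D E F#; B is degree 3, and the triad built there (B-D-F#) is minor, so it is iii.

vi in D major; iii in G major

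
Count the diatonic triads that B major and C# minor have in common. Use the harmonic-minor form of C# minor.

1

Diatonic triads of B major: B (I), C#m (ii), D#m (iii), E (IV), F# (V), G#m (vi), A#dim (vii°).
Diatonic triads of C# minor (harmonic minor): C#m (i), D#dim (ii°), Eaug (III+), F#m (iv), G# (V), A (VI), B#dim (vii°).
Matching root and quality in both lists: C#m.
That gives 1 common triad.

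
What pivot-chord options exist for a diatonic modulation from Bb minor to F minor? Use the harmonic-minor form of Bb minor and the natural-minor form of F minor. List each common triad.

Triads in Bb minor (harmonic minor): Bbm (i), Cdim (ii°), Dbaug (III+), Ebm (iv), F (V), Gb (VI), Adim (vii°).
Triads in F minor (natural minor): Fm (i), Gdim (ii°), Ab (III), Bbm (iv), Cm (v), Db (VI), Eb (VII).
Shared triads with their functions: Bbm (i in Bb minor, iv in F minor).

Bbm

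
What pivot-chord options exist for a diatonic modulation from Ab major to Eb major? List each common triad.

Triads in Ab major: Ab (I), Bbm (ii), Cm (iii), Db (IV), Eb (V), Fm (vi), Gdim (vii°).
Triads in Eb major: Eb (I), Fm (ii), Gm (iii), Ab (IV), Bb (V), Cm (vi), Ddim (vii°).
Shared triads with their functions: Ab (I in Ab major, IV in Eb major); Cm (iii in Ab major, vi in Eb major); Eb (V in Ab major, I in Eb major); Fm (vi in Ab major, ii in Eb major).

Ab, Cm, Eb, Fm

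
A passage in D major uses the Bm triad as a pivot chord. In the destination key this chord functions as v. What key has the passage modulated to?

The numeral v denotes a minor triad on scale degree 5. With B on degree 5, the tonic of the new key is E.
Degree 5 carries a minor triad in natural-minor keys, so the destination is E minor.
Check: the diatonic triads of E minor (natural minor) are Em (i), F#dim (ii°), G (III), Am (iv), Bm (v), C (VI), D (VII) — Bm is indeed v.

E minor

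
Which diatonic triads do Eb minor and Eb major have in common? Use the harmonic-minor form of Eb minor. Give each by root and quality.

Bb, Ddim

Triads in Eb minor (harmonic minor): Ebm (i), Fdim (ii°), Gbaug (III+), Abm (iv), Bb (V), Cb (VI), Ddim (vii°).
Triads in Eb major: Eb (I), Fm (ii), Gm (iii), Ab (IV), Bb (V), Cm (vi), Ddim (vii°).
Shared triads with their functions: Bb (V in Eb minor, V in Eb major); Ddim (vii° in Eb minor, vii° in Eb major).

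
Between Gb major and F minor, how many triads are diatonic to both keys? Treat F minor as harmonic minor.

2

Diatonic triads of Gb major: Gb major (I), Ab minor (ii), Bb minor (iii), Cb major (IV), Db major (V), Eb minor (vi), F diminished (vii°).
Diatonic triads of F minor (harmonic minor): F minor (i), G diminished (ii°), Ab augmented (III+), Bb minor (iv), C major (V), Db major (VI), E diminished (vii°).
Matching root and quality in both lists: Bb minor, Db major.
That gives 2 common triads.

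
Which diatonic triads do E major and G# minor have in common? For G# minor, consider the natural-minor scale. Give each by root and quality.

Triads in E major: E major (I), F# minor (ii), G# minor (iii), A major (IV), B major (V), C# minor (vi), D# diminished (vii°).
Triads in G# minor (natural minor): G# minor (i), A# diminished (ii°), B major (III), C# minor (iv), D# minor (v), E major (VI), F# major (VII).
Shared triads with their functions: E major (I in E major, VI in G# minor); G# minor (iii in E major, i in G# minor); B major (V in E major, III in G# minor); C# minor (vi in E major, iv in G# minor).

E, G#m, B, C#m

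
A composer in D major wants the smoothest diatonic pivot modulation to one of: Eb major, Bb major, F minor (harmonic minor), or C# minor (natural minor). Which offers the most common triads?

C# minor

Triads of D major: D major (I), E minor (ii), F# minor (iii), G major (IV), A major (V), B minor (vi), C# diminished (vii°).
Eb major shares 0: none.
Bb major shares 0: none.
F minor (harmonic minor) shares 0: none.
C# minor (natural minor) shares 2: F#m, A.
The most common triads (2) are shared with C# minor.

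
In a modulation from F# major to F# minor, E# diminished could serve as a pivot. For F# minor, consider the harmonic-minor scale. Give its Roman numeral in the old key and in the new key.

The scale of F# major is F# G# A# B C# D# E#; E# is degree 7, and the triad built there (E#-G#-B) is diminished, so it is vii°.
The scale of F# minor (harmonic minor) is F# G# A B C# D E#; E# is degree 7, and the triad built there (E#-G#-B) is diminished, so it is vii°.

vii° in F# major; vii° in F# minor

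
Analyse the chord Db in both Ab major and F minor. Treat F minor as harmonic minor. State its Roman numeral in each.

IV in Ab major; VI in F minor

The scale of Ab major is Ab Bb C Db Eb F G; Db is degree 4, and the triad built there (Db-F-Ab) is major, so it is IV.
The scale of F minor (harmonic minor) is F G Ab Bb C Db E; Db is degree 6, and the triad built there (Db-F-Ab) is major, so it is VI.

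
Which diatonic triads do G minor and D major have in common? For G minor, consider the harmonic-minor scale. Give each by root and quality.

D

Triads in G minor (harmonic minor): Gm (i), Adim (ii°), B♭aug (III+), Cm (iv), D (V), E♭ (VI), F♯dim (vii°).
Triads in D major: D (I), Em (ii), F♯m (iii), G (IV), A (V), Bm (vi), C♯dim (vii°).
Shared triads with their functions: D (V in G minor, I in D major).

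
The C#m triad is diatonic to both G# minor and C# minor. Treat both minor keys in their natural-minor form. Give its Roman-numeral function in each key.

The scale of G# minor (natural minor) is G# A# B C# D# E F#; C# is degree 4, and the triad built there (C#-E-G#) is minor, so it is iv.
The scale of C# minor (natural minor) is C# D# E F# G# A B; C# is degree 1, and the triad built there (C#-E-G#) is minor, so it is i.

iv in G# minor; i in C# minor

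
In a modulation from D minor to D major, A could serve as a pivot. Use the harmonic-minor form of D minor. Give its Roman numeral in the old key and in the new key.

V in D minor; V in D major

The scale of D minor (harmonic minor) is D E F G A Bb C#; A is degree 5, and the triad built there (A-C#-E) is major, so it is V.
The scale of D major is D E F# G A B C#; A is degree 5, and the triad built there (A-C#-E) is major, so it is V.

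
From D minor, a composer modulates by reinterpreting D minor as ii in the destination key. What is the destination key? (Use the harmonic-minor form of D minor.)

C major

The numeral ii denotes a minor triad on scale degree 2. With D on degree 2, the tonic of the new key is C.
Degree 2 carries a minor triad in major keys, so the destination is C major.
Check: the diatonic triads of C major are C (I), Dm (ii), Em (iii), F (IV), G (V), Am (vi), Bdim (vii°) — D minor is indeed ii.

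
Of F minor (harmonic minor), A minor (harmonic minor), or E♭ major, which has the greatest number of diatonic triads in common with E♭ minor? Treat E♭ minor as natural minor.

Triads of E♭ minor (natural minor): E♭ minor (i), F diminished (ii°), G♭ major (III), A♭ minor (iv), B♭ minor (v), C♭ major (VI), D♭ major (VII).
F minor (harmonic minor) shares 2: B♭m, D♭.
A minor (harmonic minor) shares 0: none.
E♭ major shares 0: none.
The most common triads (2) are shared with F minor.

F minor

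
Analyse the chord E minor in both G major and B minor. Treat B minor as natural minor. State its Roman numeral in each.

The scale of G major is G A B C D E F♯; E is degree 6, and the triad built there (E-G-B) is minor, so it is vi.
The scale of B minor (natural minor) is B C♯ D E F♯ G A; E is degree 4, and the triad built there (E-G-B) is minor, so it is iv.

vi in G major; iv in B minor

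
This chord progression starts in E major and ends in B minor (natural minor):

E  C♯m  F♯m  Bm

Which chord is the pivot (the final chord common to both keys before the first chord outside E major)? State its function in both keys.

F♯m — ii in E major, v in B minor

Chords diatonic to E major: E, F♯m, G♯m, A, B, C♯m, D♯dim.
Reading the progression, the first chord not in that set is Bm, so the modulation leaves E major there.
The chord immediately before Bm is F♯m, which is diatonic to both keys: ii in E major and v in B minor.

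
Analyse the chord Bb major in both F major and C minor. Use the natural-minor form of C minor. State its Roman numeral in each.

The scale of F major is F G A Bb C D E; Bb is degree 4, and the triad built there (Bb-D-F) is major, so it is IV.
The scale of C minor (natural minor) is C D Eb F G Ab Bb; Bb is degree 7, and the triad built there (Bb-D-F) is major, so it is VII.

IV in F major; VII in C minor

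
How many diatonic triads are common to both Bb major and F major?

Diatonic triads of Bb major: Bb (I), Cm (ii), Dm (iii), Eb (IV), F (V), Gm (vi), Adim (vii°).
Diatonic triads of F major: F (I), Gm (ii), Am (iii), Bb (IV), C (V), Dm (vi), Edim (vii°).
Matching root and quality in both lists: Bb, Dm, F, Gm.
That gives 4 common triads.

4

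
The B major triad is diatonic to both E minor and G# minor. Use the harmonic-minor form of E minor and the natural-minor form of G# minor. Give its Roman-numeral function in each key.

The scale of E minor (harmonic minor) is E F# G A B C D#; B is degree 5, and the triad built there (B-D#-F#) is major, so it is V.
The scale of G# minor (natural minor) is G# A# B C# D# E F#; B is degree 3, and the triad built there (B-D#-F#) is major, so it is III.

V in E minor; III in G# minor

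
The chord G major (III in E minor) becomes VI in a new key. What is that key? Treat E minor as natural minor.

The numeral VI denotes a major triad on scale degree 6. With G on degree 6, the tonic of the new key is B.
Degree 6 carries a major triad in minor keys, so the destination is B minor.
Check: the diatonic triads of B minor (natural minor) are Bm (i), C#dim (ii°), D (III), Em (iv), F#m (v), G (VI), A (VII) — G major is indeed VI.

B minor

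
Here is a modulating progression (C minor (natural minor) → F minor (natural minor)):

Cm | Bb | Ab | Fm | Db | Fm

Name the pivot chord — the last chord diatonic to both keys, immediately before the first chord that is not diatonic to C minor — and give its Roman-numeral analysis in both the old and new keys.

Fm — iv in C minor, i in F minor

Chords diatonic to C minor: Cm, Ddim, Eb, Fm, Gm, Ab, Bb.
Reading the progression, the first chord not in that set is Db, so the modulation leaves C minor there.
The chord immediately before Db is Fm, which is diatonic to both keys: iv in C minor and i in F minor.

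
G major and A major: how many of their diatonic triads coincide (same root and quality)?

2

Diatonic triads of G major: G (I), Am (ii), Bm (iii), C (IV), D (V), Em (vi), F#dim (vii°).
Diatonic triads of A major: A (I), Bm (ii), C#m (iii), D (IV), E (V), F#m (vi), G#dim (vii°).
Matching root and quality in both lists: Bm, D.
That gives 2 common triads.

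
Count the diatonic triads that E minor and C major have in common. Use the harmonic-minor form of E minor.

3

Diatonic triads of E minor (harmonic minor): Em (i), F♯dim (ii°), Gaug (III+), Am (iv), B (V), C (VI), D♯dim (vii°).
Diatonic triads of C major: C (I), Dm (ii), Em (iii), F (IV), G (V), Am (vi), Bdim (vii°).
Matching root and quality in both lists: Em, Am, C.
That gives 3 common triads.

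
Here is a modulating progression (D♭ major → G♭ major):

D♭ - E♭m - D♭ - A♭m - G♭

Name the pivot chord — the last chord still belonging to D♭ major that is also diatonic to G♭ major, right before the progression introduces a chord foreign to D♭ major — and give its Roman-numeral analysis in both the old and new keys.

Chords diatonic to D♭ major: D♭, E♭m, Fm, G♭, A♭, B♭m, Cdim.
Reading the progression, the first chord not in that set is A♭m, so the modulation leaves D♭ major there.
The chord immediately before A♭m is D♭, which is diatonic to both keys: I in D♭ major and V in G♭ major.

D♭ — I in D♭ major, V in G♭ major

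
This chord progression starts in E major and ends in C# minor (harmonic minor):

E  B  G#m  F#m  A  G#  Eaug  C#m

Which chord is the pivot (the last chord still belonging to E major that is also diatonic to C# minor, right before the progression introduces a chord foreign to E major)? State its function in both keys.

Chords diatonic to E major: E, F#m, G#m, A, B, C#m, D#dim.
Reading the progression, the first chord not in that set is G#, so the modulation leaves E major there.
The chord immediately before G# is A, which is diatonic to both keys: IV in E major and VI in C# minor.

A — IV in E major, VI in C# minor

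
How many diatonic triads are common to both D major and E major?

2

Diatonic triads of D major: D (I), Em (ii), F♯m (iii), G (IV), A (V), Bm (vi), C♯dim (vii°).
Diatonic triads of E major: E (I), F♯m (ii), G♯m (iii), A (IV), B (V), C♯m (vi), D♯dim (vii°).
Matching root and quality in both lists: F♯m, A.
That gives 2 common triads.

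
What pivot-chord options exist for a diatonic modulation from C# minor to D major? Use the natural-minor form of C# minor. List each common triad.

Triads in C# minor (natural minor): C# minor (i), D# diminished (ii°), E major (III), F# minor (iv), G# minor (v), A major (VI), B major (VII).
Triads in D major: D major (I), E minor (ii), F# minor (iii), G major (IV), A major (V), B minor (vi), C# diminished (vii°).
Shared triads with their functions: F# minor (iv in C# minor, iii in D major); A major (VI in C# minor, V in D major).

F#m, A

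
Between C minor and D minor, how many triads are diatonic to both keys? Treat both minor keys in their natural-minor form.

2

Diatonic triads of C minor (natural minor): C minor (i), D diminished (ii°), E♭ major (III), F minor (iv), G minor (v), A♭ major (VI), B♭ major (VII).
Diatonic triads of D minor (natural minor): D minor (i), E diminished (ii°), F major (III), G minor (iv), A minor (v), B♭ major (VI), C major (VII).
Matching root and quality in both lists: G minor, B♭ major.
That gives 2 common triads.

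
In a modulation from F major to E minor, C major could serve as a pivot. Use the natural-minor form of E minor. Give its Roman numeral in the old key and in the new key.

V in F major; VI in E minor

The scale of F major is F G A B♭ C D E; C is degree 5, and the triad built there (C-E-G) is major, so it is V.
The scale of E minor (natural minor) is E F♯ G A B C D; C is degree 6, and the triad built there (C-E-G) is major, so it is VI.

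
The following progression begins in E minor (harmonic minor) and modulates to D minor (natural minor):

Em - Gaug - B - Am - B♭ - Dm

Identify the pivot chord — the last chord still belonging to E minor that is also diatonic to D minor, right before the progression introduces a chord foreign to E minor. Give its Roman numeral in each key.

Chords diatonic to E minor: Em, F♯dim, Gaug, Am, B, C, D♯dim.
Reading the progression, the first chord not in that set is B♭, so the modulation leaves E minor there.
The chord immediately before B♭ is Am, which is diatonic to both keys: iv in E minor and v in D minor.

Am — iv in E minor, v in D minor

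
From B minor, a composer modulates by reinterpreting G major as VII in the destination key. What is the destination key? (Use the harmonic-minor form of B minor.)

A minor

The numeral VII denotes a major triad on scale degree 7. With G on degree 7, the tonic of the new key is A.
Degree 7 carries a major triad in natural-minor keys, so the destination is A minor.
Check: the diatonic triads of A minor (natural minor) are Am (i), Bdim (ii°), C (III), Dm (iv), Em (v), F (VI), G (VII) — G major is indeed VII.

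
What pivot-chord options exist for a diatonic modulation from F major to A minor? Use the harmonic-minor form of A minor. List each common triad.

F, Am, Dm

Triads in F major: F (I), Gm (ii), Am (iii), B♭ (IV), C (V), Dm (vi), Edim (vii°).
Triads in A minor (harmonic minor): Am (i), Bdim (ii°), Caug (III+), Dm (iv), E (V), F (VI), G♯dim (vii°).
Shared triads with their functions: F (I in F major, VI in A minor); Am (iii in F major, i in A minor); Dm (vi in F major, iv in A minor).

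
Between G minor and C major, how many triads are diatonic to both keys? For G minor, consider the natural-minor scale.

Diatonic triads of G minor (natural minor): Gm (i), Adim (ii°), B♭ (III), Cm (iv), Dm (v), E♭ (VI), F (VII).
Diatonic triads of C major: C (I), Dm (ii), Em (iii), F (IV), G (V), Am (vi), Bdim (vii°).
Matching root and quality in both lists: Dm, F.
That gives 2 common triads.

2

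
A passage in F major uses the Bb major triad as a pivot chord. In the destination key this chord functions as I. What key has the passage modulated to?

Bb major

The numeral I denotes a major triad on scale degree 1. With Bb on degree 1, the tonic of the new key is Bb.
Degree 1 carries a major triad in major keys, so the destination is Bb major.
Check: the diatonic triads of Bb major are Bb (I), Cm (ii), Dm (iii), Eb (IV), F (V), Gm (vi), Adim (vii°) — Bb major is indeed I.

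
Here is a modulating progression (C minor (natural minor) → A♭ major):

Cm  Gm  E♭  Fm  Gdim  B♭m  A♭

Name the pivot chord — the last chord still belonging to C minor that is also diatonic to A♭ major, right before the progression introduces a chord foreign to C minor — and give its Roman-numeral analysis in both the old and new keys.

Chords diatonic to C minor: Cm, Ddim, E♭, Fm, Gm, A♭, B♭.
Reading the progression, the first chord not in that set is Gdim, so the modulation leaves C minor there.
The chord immediately before Gdim is Fm, which is diatonic to both keys: iv in C minor and vi in A♭ major.

Fm — iv in C minor, vi in A♭ major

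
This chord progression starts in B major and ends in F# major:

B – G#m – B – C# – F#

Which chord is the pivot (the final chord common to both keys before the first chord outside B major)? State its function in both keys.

Chords diatonic to B major: B, C#m, D#m, E, F#, G#m, A#dim.
Reading the progression, the first chord not in that set is C#, so the modulation leaves B major there.
The chord immediately before C# is B, which is diatonic to both keys: I in B major and IV in F# major.

B — I in B major, IV in F# major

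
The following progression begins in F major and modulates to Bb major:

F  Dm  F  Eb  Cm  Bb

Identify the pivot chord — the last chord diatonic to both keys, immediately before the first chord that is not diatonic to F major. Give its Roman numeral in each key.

F — I in F major, V in Bb major

Chords diatonic to F major: F, Gm, Am, Bb, C, Dm, Edim.
Reading the progression, the first chord not in that set is Eb, so the modulation leaves F major there.
The chord immediately before Eb is F, which is diatonic to both keys: I in F major and V in Bb major.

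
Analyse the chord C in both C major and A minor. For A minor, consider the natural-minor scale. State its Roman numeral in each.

The scale of C major is C D E F G A B; C is degree 1, and the triad built there (C-E-G) is major, so it is I.
The scale of A minor (natural minor) is A B C D E F G; C is degree 3, and the triad built there (C-E-G) is major, so it is III.

I in C major; III in A minor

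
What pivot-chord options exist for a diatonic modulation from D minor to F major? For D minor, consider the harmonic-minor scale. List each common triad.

Dm, Edim, Gm, Bb

Triads in D minor (harmonic minor): D minor (i), E diminished (ii°), F augmented (III+), G minor (iv), A major (V), Bb major (VI), C# diminished (vii°).
Triads in F major: F major (I), G minor (ii), A minor (iii), Bb major (IV), C major (V), D minor (vi), E diminished (vii°).
Shared triads with their functions: D minor (i in D minor, vi in F major); E diminished (ii° in D minor, vii° in F major); G minor (iv in D minor, ii in F major); Bb major (VI in D minor, IV in F major).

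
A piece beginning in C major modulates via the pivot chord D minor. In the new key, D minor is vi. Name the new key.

The numeral vi denotes a minor triad on scale degree 6. With D on degree 6, the tonic of the new key is F.
Degree 6 carries a minor triad in major keys, so the destination is F major.
Check: the diatonic triads of F major are F (I), Gm (ii), Am (iii), Bb (IV), C (V), Dm (vi), Edim (vii°) — D minor is indeed vi.

F major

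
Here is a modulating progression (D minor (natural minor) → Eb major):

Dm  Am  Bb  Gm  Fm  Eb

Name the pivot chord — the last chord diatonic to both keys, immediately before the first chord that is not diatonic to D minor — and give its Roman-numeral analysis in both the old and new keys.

Chords diatonic to D minor: Dm, Edim, F, Gm, Am, Bb, C.
Reading the progression, the first chord not in that set is Fm, so the modulation leaves D minor there.
The chord immediately before Fm is Gm, which is diatonic to both keys: iv in D minor and iii in Eb major.

Gm — iv in D minor, iii in Eb major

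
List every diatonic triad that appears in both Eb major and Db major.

Triads in Eb major: Eb (I), Fm (ii), Gm (iii), Ab (IV), Bb (V), Cm (vi), Ddim (vii°).
Triads in Db major: Db (I), Ebm (ii), Fm (iii), Gb (IV), Ab (V), Bbm (vi), Cdim (vii°).
Shared triads with their functions: Fm (ii in Eb major, iii in Db major); Ab (IV in Eb major, V in Db major).

Fm, Ab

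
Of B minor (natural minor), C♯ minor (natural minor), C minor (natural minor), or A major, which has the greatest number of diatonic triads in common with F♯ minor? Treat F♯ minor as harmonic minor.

Triads of F♯ minor (harmonic minor): F♯ minor (i), G♯ diminished (ii°), A augmented (III+), B minor (iv), C♯ major (V), D major (VI), E♯ diminished (vii°).
B minor (natural minor) shares 3: F♯m, Bm, D.
C♯ minor (natural minor) shares 1: F♯m.
C minor (natural minor) shares 0: none.
A major shares 4: F♯m, G♯dim, Bm, D.
The most common triads (4) are shared with A major.

A major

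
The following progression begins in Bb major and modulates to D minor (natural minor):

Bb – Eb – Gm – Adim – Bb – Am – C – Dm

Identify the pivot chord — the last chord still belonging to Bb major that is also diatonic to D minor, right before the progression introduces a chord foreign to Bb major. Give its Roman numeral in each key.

Chords diatonic to Bb major: Bb, Cm, Dm, Eb, F, Gm, Adim.
Reading the progression, the first chord not in that set is Am, so the modulation leaves Bb major there.
The chord immediately before Am is Bb, which is diatonic to both keys: I in Bb major and VI in D minor.

Bb — I in Bb major, VI in D minor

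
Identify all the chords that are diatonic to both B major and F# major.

B, D#m, F#, G#m

Triads in B major: B (I), C#m (ii), D#m (iii), E (IV), F# (V), G#m (vi), A#dim (vii°).
Triads in F# major: F# (I), G#m (ii), A#m (iii), B (IV), C# (V), D#m (vi), E#dim (vii°).
Shared triads with their functions: B (I in B major, IV in F# major); D#m (iii in B major, vi in F# major); F# (V in B major, I in F# major); G#m (vi in B major, ii in F# major).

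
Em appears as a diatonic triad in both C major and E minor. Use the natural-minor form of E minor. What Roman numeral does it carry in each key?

iii in C major; i in E minor

The scale of C major is C D E F G A B; E is degree 3, and the triad built there (E-G-B) is minor, so it is iii.
The scale of E minor (natural minor) is E F# G A B C D; E is degree 1, and the triad built there (E-G-B) is minor, so it is i.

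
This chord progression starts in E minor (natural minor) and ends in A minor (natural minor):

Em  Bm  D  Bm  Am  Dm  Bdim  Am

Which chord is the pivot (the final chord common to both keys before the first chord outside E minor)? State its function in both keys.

Chords diatonic to E minor: Em, F♯dim, G, Am, Bm, C, D.
Reading the progression, the first chord not in that set is Dm, so the modulation leaves E minor there.
The chord immediately before Dm is Am, which is diatonic to both keys: iv in E minor and i in A minor.

Am — iv in E minor, i in A minor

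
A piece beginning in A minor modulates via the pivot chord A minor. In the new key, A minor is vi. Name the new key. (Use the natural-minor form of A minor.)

The numeral vi denotes a minor triad on scale degree 6. With A on degree 6, the tonic of the new key is C.
Degree 6 carries a minor triad in major keys, so the destination is C major.
Check: the diatonic triads of C major are C (I), Dm (ii), Em (iii), F (IV), G (V), Am (vi), Bdim (vii°) — A minor is indeed vi.

C major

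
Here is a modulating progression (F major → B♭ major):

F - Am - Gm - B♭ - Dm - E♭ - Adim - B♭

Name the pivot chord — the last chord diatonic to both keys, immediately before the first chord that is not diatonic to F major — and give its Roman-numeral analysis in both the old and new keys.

Chords diatonic to F major: F, Gm, Am, B♭, C, Dm, Edim.
Reading the progression, the first chord not in that set is E♭, so the modulation leaves F major there.
The chord immediately before E♭ is Dm, which is diatonic to both keys: vi in F major and iii in B♭ major.

Dm — vi in F major, iii in B♭ major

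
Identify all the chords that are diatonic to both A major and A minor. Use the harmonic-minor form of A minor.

Triads in A major: A (I), Bm (ii), C♯m (iii), D (IV), E (V), F♯m (vi), G♯dim (vii°).
Triads in A minor (harmonic minor): Am (i), Bdim (ii°), Caug (III+), Dm (iv), E (V), F (VI), G♯dim (vii°).
Shared triads with their functions: E (V in A major, V in A minor); G♯dim (vii° in A major, vii° in A minor).

E, G♯dim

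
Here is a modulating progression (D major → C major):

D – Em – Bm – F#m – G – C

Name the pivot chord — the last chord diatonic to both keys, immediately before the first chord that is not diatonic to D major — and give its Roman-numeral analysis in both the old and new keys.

Chords diatonic to D major: D, Em, F#m, G, A, Bm, C#dim.
Reading the progression, the first chord not in that set is C, so the modulation leaves D major there.
The chord immediately before C is G, which is diatonic to both keys: IV in D major and V in C major.

G — IV in D major, V in C major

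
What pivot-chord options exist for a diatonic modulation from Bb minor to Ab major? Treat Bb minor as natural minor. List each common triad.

Bbm, Db, Fm, Ab

Triads in Bb minor (natural minor): Bbm (i), Cdim (ii°), Db (III), Ebm (iv), Fm (v), Gb (VI), Ab (VII).
Triads in Ab major: Ab (I), Bbm (ii), Cm (iii), Db (IV), Eb (V), Fm (vi), Gdim (vii°).
Shared triads with their functions: Bbm (i in Bb minor, ii in Ab major); Db (III in Bb minor, IV in Ab major); Fm (v in Bb minor, vi in Ab major); Ab (VII in Bb minor, I in Ab major).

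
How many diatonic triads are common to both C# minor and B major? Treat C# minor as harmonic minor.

Diatonic triads of C# minor (harmonic minor): C#m (i), D#dim (ii°), Eaug (III+), F#m (iv), G# (V), A (VI), B#dim (vii°).
Diatonic triads of B major: B (I), C#m (ii), D#m (iii), E (IV), F# (V), G#m (vi), A#dim (vii°).
Matching root and quality in both lists: C#m.
That gives 1 common triad.

1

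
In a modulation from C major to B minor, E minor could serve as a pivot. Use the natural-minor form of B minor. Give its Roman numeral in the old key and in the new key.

The scale of C major is C D E F G A B; E is degree 3, and the triad built there (E-G-B) is minor, so it is iii.
The scale of B minor (natural minor) is B C♯ D E F♯ G A; E is degree 4, and the triad built there (E-G-B) is minor, so it is iv.

iii in C major; iv in B minor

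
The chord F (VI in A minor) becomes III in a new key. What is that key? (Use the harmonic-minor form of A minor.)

D minor

The numeral III denotes a major triad on scale degree 3. With F on degree 3, the tonic of the new key is D.
Degree 3 carries a major triad in natural-minor keys, so the destination is D minor.
Check: the diatonic triads of D minor (natural minor) are Dm (i), Edim (ii°), F (III), Gm (iv), Am (v), Bb (VI), C (VII) — F is indeed III.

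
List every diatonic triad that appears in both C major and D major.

Em, G

Triads in C major: C (I), Dm (ii), Em (iii), F (IV), G (V), Am (vi), Bdim (vii°).
Triads in D major: D (I), Em (ii), F#m (iii), G (IV), A (V), Bm (vi), C#dim (vii°).
Shared triads with their functions: Em (iii in C major, ii in D major); G (V in C major, IV in D major).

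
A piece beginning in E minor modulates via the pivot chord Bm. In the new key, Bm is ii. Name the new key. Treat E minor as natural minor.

The numeral ii denotes a minor triad on scale degree 2. With B on degree 2, the tonic of the new key is A.
Degree 2 carries a minor triad in major keys, so the destination is A major.
Check: the diatonic triads of A major are A (I), Bm (ii), C#m (iii), D (IV), E (V), F#m (vi), G#dim (vii°) — Bm is indeed ii.

A major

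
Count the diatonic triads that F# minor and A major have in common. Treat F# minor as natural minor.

Diatonic triads of F# minor (natural minor): F#m (i), G#dim (ii°), A (III), Bm (iv), C#m (v), D (VI), E (VII).
Diatonic triads of A major: A (I), Bm (ii), C#m (iii), D (IV), E (V), F#m (vi), G#dim (vii°).
Matching root and quality in both lists: F#m, G#dim, A, Bm, C#m, D, E.
That gives 7 common triads.

7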